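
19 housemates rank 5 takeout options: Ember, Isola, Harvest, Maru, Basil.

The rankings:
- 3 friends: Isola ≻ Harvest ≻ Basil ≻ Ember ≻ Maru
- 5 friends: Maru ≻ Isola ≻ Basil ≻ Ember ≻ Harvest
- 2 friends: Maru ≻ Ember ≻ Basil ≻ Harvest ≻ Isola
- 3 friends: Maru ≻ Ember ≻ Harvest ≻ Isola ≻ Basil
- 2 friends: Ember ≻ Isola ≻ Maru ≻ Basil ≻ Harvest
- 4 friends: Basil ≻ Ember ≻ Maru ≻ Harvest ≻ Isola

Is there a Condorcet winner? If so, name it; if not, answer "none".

Maru

Pairwise majorities:
Ember vs Isola: Ember, 11–8.
Ember–Harvest: Ember 16–3.
Ember vs Maru: Maru wins 10–9.
Ember vs Basil: Basil, 12–7.
Isola vs Harvest: Isola wins 10–9.
Isola vs Maru: Maru, 14–5.
Isola–Basil: Isola 13–6.
Harvest–Maru: Maru 16–3.
Harvest vs Basil: Basil, 13–6.
Maru–Basil: Maru 12–7.
Maru wins every pairwise contest, so Maru is the Condorcet winner.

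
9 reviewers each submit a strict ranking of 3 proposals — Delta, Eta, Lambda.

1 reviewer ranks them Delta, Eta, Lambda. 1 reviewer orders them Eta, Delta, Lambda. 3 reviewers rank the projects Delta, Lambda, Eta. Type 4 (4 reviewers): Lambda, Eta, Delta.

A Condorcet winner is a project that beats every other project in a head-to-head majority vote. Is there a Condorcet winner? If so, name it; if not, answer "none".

Head-to-head results (9 reviewers):
Delta vs Eta: Eta wins 5–4.
Delta–Lambda: Delta 5–4.
Eta–Lambda: Lambda 7–2.
No project is unbeaten: Delta loses to Eta; Eta loses to Lambda; Lambda loses to Delta. In particular Delta > Lambda > Eta > Delta is a majority cycle — no Condorcet winner exists.

none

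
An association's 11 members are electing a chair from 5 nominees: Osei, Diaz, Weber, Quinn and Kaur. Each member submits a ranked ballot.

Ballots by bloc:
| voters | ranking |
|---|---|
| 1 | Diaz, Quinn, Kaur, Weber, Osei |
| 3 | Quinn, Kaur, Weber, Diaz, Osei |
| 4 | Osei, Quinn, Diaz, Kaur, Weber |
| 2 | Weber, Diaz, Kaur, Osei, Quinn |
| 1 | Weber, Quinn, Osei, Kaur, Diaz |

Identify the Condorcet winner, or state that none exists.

Pairwise majorities:
Osei vs Diaz: Diaz, 6–5.
Osei vs Weber: Weber wins 7–4.
Osei vs Quinn: 6 to 5, Osei.
Osei vs Kaur: Kaur, 6–5.
Diaz vs Weber: 5 to 6, Weber.
Diaz vs Quinn: Quinn wins 8–3.
Diaz vs Kaur: Diaz, 7–4.
Weber–Quinn: Quinn 8–3.
Weber vs Kaur: Kaur wins 8–3.
Quinn vs Kaur: 1+3+4+1 = 9 for Quinn, 2 for Kaur — Quinn by 9–2.
Each candidate drops at least one matchup (Osei loses to Diaz; Diaz loses to Weber; Weber loses to Quinn; Quinn loses to Osei; Kaur loses to Diaz); the cycle Osei > Quinn > Diaz > Osei rules out a Condorcet winner.

none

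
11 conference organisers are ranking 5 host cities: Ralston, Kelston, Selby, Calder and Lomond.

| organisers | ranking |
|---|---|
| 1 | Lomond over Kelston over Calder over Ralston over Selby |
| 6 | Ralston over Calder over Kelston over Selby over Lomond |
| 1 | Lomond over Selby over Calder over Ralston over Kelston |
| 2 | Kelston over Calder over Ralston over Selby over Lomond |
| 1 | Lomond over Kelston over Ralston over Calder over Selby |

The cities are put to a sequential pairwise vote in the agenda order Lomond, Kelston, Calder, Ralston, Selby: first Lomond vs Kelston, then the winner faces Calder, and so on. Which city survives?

Round 1: Lomond vs Kelston — 3–8, Kelston advances.
Round 2: Kelston vs Calder — 4–7, Calder advances.
Round 3: Calder vs Ralston — 4–7, Ralston advances.
Round 4: Ralston vs Selby — 10–1, Ralston advances.
Ralston survives the agenda.

Ralston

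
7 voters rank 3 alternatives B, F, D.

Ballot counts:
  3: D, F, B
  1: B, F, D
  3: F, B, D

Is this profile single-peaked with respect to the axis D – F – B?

Axis positions: D=1, F=2, B=3.
Bloc 1 (peak D at position 1): ranking walks positions 1-2-3, expanding outward from the peak — single-peaked.
Bloc 2 (peak B at position 3): ranking walks positions 3-2-1, expanding outward from the peak — single-peaked.
Bloc 3 (peak F at position 2): ranking walks positions 2-3-1, expanding outward from the peak — single-peaked.
Every ranking is single-peaked on this axis.

yes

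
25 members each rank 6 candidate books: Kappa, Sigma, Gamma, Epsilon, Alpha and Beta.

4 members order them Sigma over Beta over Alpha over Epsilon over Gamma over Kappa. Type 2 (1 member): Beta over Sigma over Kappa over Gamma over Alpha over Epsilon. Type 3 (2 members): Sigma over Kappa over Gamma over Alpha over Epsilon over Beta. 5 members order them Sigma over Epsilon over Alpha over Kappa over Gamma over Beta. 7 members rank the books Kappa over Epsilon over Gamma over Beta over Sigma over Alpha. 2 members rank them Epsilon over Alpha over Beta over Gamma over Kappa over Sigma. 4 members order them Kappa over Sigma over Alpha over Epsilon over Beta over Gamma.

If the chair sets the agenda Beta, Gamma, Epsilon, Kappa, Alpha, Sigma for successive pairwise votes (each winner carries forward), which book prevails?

Kappa

Round 1: Beta vs Gamma — 11–14, Gamma advances.
Round 2: Gamma vs Epsilon — 3–22, Epsilon advances.
Round 3: Epsilon vs Kappa — 11–14, Kappa advances.
Round 4: Kappa vs Alpha — 14–11, Kappa advances.
Round 5: Kappa vs Sigma — 13–12, Kappa advances.
The agenda winner is Kappa.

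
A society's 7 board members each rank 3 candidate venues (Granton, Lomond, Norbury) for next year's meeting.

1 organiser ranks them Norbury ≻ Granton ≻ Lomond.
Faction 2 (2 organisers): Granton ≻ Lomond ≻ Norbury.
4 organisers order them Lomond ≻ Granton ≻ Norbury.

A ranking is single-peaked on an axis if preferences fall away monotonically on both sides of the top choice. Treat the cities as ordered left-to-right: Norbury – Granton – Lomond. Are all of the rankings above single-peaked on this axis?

Axis positions: Norbury=1, Granton=2, Lomond=3.
Faction 1 (peak Norbury at position 1): ranking walks positions 1-2-3, expanding outward from the peak — single-peaked.
Faction 2 (peak Granton at position 2): ranking walks positions 2-3-1, expanding outward from the peak — single-peaked.
Faction 3 (peak Lomond at position 3): ranking walks positions 3-2-1, expanding outward from the peak — single-peaked.
Every ranking is single-peaked on this axis.

yes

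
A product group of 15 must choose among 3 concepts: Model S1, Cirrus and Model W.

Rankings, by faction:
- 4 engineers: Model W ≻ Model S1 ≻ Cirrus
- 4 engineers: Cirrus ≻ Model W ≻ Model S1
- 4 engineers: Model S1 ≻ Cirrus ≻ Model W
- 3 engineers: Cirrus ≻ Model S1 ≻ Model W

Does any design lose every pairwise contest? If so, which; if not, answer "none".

none

Pairwise majorities:
Model S1 vs Cirrus: 8 to 7, Model S1.
Model S1 vs Model W: Model W, 8–7.
Cirrus vs Model W: 4+4+3 = 11 for Cirrus, 4 for Model W — Cirrus by 11–4.
No design is winless: Model S1 beats Cirrus; Cirrus beats Model W; Model W beats Model S1. There is no Condorcet loser.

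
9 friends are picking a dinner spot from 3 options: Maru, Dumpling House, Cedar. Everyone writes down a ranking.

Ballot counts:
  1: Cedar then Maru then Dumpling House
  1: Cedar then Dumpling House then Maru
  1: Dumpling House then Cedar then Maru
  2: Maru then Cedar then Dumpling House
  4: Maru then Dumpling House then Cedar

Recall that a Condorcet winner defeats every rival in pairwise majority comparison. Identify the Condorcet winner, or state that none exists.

Check each pair by majority over 9 ballots:
Maru vs Dumpling House: 7 to 2, Maru.
Maru vs Cedar: Maru preferred on 2+4 = 6 ballots; Maru wins 6–3.
Dumpling House vs Cedar: 1+4 = 5 for Dumpling House, 4 for Cedar — Dumpling House by 5–4.
Maru wins every pairwise contest, so Maru is the Condorcet winner.

Maru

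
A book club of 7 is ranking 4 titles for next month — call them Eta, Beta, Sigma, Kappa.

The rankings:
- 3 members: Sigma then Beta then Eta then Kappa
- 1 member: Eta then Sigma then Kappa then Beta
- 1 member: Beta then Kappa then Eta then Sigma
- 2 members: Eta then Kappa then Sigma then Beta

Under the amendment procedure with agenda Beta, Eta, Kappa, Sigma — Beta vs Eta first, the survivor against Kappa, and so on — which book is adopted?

Sigma

Round 1: Beta vs Eta — 4–3, Beta advances.
Round 2: Beta vs Kappa — 4–3, Beta advances.
Round 3: Beta vs Sigma — 1–6, Sigma advances.
Sigma survives the agenda.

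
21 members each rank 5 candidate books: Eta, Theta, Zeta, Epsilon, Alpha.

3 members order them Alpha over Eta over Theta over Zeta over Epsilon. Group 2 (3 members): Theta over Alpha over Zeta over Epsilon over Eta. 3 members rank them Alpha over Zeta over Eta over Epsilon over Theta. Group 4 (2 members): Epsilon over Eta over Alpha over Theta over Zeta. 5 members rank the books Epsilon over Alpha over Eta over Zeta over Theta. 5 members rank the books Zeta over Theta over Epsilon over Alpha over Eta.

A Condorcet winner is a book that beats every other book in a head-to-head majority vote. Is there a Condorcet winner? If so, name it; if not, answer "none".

Head-to-head results (21 members):
Eta–Theta: Eta 13–8.
Eta vs Zeta: Zeta, 11–10.
Eta vs Epsilon: Epsilon, 15–6.
Eta vs Alpha: Eta preferred on 2 ballots; Alpha wins 19–2.
Theta vs Zeta: Zeta wins 13–8.
Theta vs Epsilon: Theta is ranked higher on 3+3+5 = 11 ballots, Epsilon on 10. Theta wins 11–10.
Theta vs Alpha: 3+5 = 8 for Theta, 13 for Alpha — Alpha by 13–8.
Zeta vs Epsilon: Zeta wins 14–7.
Zeta vs Alpha: Alpha wins 16–5.
Epsilon vs Alpha: Epsilon, 12–9.
Every book loses at least once (Eta loses to Zeta; Theta loses to Eta; Zeta loses to Alpha; Epsilon loses to Theta; Alpha loses to Epsilon). The majority relation contains the cycle Eta beats Theta beats Epsilon beats Eta, so there is no Condorcet winner.

none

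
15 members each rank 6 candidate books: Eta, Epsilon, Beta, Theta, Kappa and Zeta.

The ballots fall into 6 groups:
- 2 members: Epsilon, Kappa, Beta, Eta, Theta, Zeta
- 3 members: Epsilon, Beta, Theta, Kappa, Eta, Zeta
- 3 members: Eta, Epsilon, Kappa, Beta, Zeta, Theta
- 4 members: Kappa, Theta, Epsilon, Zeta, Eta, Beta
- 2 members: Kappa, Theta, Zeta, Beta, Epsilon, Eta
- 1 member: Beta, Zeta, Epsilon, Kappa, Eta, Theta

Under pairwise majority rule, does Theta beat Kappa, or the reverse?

Kappa

Ballots ranking Theta above Kappa: 3.
Ballots ranking Kappa above Theta: 15 − 3 = 12.
Kappa wins the head-to-head 12–3.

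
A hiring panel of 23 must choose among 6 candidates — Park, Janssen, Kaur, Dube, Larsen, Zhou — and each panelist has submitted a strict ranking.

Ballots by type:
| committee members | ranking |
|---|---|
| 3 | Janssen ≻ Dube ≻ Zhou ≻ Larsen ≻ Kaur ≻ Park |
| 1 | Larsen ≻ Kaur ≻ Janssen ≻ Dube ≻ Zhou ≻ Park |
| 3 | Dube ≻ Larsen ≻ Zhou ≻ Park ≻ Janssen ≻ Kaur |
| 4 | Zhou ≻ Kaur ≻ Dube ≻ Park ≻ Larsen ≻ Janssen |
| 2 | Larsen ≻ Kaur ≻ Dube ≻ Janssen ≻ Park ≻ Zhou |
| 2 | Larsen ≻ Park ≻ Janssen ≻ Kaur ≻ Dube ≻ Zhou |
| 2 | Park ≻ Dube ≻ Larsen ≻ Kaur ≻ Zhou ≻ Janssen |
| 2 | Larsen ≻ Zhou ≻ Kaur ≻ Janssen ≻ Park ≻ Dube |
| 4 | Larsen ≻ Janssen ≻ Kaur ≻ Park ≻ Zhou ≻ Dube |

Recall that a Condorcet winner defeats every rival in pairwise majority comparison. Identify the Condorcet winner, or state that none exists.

none

Pairwise majorities:
Park vs Janssen: Park is ranked higher on 3+4+2+2 = 11 ballots, Janssen on 12. Janssen wins 12–11.
Park vs Kaur: Park is ranked higher on 3+2+2 = 7 ballots, Kaur on 16. Kaur wins 16–7.
Park vs Dube: Park preferred on 2+2+2+4 = 10 ballots; Dube wins 13–10.
Park vs Larsen: 4+2 = 6 for Park, 17 for Larsen — Larsen by 17–6.
Park vs Zhou: 10 to 13, Zhou.
Janssen vs Kaur: Janssen is ranked higher on 3+3+2+4 = 12 ballots, Kaur on 11. Janssen wins 12–11.
Janssen vs Dube: Janssen is ranked higher on 3+1+2+2+4 = 12 ballots, Dube on 11. Janssen wins 12–11.
Janssen vs Larsen: Janssen is ranked higher on 3 ballots, Larsen on 20. Larsen wins 20–3.
Janssen vs Zhou: 12 to 11, Janssen.
Kaur vs Dube: Kaur is ranked higher on 1+4+2+2+2+4 = 15 ballots, Dube on 8. Kaur wins 15–8.
Kaur vs Larsen: 4 for Kaur, 19 for Larsen — Larsen by 19–4.
Kaur vs Zhou: 11 to 12, Zhou.
Dube vs Larsen: Dube preferred on 3+3+4+2 = 12 ballots; Dube wins 12–11.
Dube vs Zhou: 3+1+3+2+2+2 = 13 for Dube, 10 for Zhou — Dube by 13–10.
Larsen vs Zhou: Larsen preferred on 16 ballots; Larsen wins 16–7.
No candidate is unbeaten: Park loses to Janssen; Janssen loses to Larsen; Kaur loses to Janssen; Dube loses to Janssen; Larsen loses to Dube; Zhou loses to Janssen. In particular Janssen > Dube > Larsen > Janssen is a majority cycle — no Condorcet winner exists.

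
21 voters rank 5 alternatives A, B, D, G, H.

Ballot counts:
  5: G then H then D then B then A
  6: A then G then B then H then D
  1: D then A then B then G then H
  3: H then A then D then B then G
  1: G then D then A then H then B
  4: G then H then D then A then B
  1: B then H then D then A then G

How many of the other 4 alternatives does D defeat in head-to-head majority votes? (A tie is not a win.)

D against each rival (21 voters):
D vs A: 12 to 9, D.
D vs B: D preferred on 5+1+3+1+4 = 14 ballots; D wins 14–7.
D vs G: G, 16–5.
D–H: H 19–2.
D beats A, B; loses to G, H — 2 pairwise wins.

2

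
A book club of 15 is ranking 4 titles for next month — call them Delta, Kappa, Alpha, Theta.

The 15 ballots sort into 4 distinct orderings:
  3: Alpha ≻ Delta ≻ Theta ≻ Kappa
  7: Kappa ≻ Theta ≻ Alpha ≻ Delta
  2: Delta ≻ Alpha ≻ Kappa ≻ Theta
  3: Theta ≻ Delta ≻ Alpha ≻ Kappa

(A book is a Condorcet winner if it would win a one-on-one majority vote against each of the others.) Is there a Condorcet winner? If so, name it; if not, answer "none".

none

Pairwise majorities:
Delta vs Kappa: Delta, 8–7.
Delta–Alpha: Alpha 10–5.
Delta vs Theta: Theta wins 10–5.
Kappa–Alpha: Alpha 8–7.
Kappa vs Theta: Kappa wins 9–6.
Alpha vs Theta: Theta, 10–5.
Each book drops at least one matchup (Delta loses to Alpha; Kappa loses to Delta; Alpha loses to Theta; Theta loses to Kappa); the cycle Delta > Kappa > Theta > Delta rules out a Condorcet winner.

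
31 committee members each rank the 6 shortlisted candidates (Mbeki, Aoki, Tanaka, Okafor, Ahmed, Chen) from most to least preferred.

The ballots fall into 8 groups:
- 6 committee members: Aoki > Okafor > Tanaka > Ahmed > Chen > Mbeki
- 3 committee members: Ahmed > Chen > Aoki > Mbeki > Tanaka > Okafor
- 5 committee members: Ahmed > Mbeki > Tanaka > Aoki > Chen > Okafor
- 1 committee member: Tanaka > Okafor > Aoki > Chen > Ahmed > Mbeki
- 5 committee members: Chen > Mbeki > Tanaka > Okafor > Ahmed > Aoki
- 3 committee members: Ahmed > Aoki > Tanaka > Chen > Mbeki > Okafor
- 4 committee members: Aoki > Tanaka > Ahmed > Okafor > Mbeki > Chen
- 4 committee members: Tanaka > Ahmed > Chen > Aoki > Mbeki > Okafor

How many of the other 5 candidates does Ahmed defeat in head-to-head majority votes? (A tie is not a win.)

Ahmed against each rival (31 committee members):
Ahmed vs Mbeki: Ahmed is ranked higher on 26 ballots, Mbeki on 5. Ahmed wins 26–5.
Ahmed vs Aoki: Ahmed preferred on 3+5+5+3+4 = 20 ballots; Ahmed wins 20–11.
Ahmed vs Tanaka: Tanaka, 20–11.
Ahmed vs Okafor: Ahmed, 19–12.
Ahmed–Chen: Ahmed 25–6.
Ahmed beats Mbeki, Aoki, Okafor, Chen; loses to Tanaka — 4 pairwise wins.

4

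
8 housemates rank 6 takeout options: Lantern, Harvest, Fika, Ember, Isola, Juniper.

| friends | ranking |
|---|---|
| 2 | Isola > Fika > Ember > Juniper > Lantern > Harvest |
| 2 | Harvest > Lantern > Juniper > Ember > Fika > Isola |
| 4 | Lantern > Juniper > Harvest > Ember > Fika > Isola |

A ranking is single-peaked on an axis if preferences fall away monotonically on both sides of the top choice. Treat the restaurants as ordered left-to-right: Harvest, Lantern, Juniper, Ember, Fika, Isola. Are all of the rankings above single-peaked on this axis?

yes

Axis positions: Harvest=1, Lantern=2, Juniper=3, Ember=4, Fika=5, Isola=6.
Type 1 (peak Isola at position 6): ranking walks positions 6-5-4-3-2-1, expanding outward from the peak — single-peaked.
Type 2 (peak Harvest at position 1): ranking walks positions 1-2-3-4-5-6, expanding outward from the peak — single-peaked.
Type 3 (peak Lantern at position 2): ranking walks positions 2-3-1-4-5-6, expanding outward from the peak — single-peaked.
Every ranking is single-peaked on this axis.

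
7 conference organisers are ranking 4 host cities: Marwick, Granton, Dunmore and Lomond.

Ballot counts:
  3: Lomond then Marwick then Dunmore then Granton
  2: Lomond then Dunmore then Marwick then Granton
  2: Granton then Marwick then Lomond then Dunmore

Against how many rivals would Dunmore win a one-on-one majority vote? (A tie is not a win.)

1

Dunmore against each rival (7 organisers):
Dunmore–Marwick: Marwick 5–2.
Dunmore vs Granton: Dunmore preferred on 3+2 = 5 ballots; Dunmore wins 5–2.
Dunmore vs Lomond: Lomond, 7–0.
Dunmore beats Granton; loses to Marwick, Lomond — 1 pairwise win.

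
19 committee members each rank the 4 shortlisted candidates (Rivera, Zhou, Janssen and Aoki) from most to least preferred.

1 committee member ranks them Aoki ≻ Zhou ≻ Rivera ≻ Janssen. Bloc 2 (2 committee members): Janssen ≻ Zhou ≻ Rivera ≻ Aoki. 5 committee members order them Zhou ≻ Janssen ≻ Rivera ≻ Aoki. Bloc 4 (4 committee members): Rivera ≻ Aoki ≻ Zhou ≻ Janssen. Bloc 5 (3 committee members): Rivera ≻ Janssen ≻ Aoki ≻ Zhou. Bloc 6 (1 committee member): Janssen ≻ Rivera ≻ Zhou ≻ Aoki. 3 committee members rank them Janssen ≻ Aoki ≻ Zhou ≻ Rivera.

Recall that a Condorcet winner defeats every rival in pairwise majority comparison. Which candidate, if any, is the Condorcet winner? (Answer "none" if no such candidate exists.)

Head-to-head results (19 committee members):
Rivera vs Zhou: Zhou, 11–8.
Rivera vs Janssen: Janssen wins 11–8.
Rivera vs Aoki: Rivera wins 15–4.
Zhou vs Janssen: Zhou, 10–9.
Zhou vs Aoki: Aoki wins 11–8.
Janssen vs Aoki: Janssen wins 14–5.
No candidate is unbeaten: Rivera loses to Zhou; Zhou loses to Aoki; Janssen loses to Zhou; Aoki loses to Rivera. In particular Rivera beats Aoki beats Zhou beats Rivera is a majority cycle — no Condorcet winner exists.

none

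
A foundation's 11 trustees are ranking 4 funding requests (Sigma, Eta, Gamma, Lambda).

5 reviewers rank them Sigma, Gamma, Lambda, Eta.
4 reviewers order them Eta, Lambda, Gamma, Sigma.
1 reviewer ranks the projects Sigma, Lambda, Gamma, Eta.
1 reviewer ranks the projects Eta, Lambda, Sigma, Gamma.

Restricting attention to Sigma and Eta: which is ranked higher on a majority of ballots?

Sigma

Ballots ranking Sigma above Eta: 5 + 1 = 6.
Ballots ranking Eta above Sigma: 11 − 6 = 5.
Sigma wins the head-to-head 6–5.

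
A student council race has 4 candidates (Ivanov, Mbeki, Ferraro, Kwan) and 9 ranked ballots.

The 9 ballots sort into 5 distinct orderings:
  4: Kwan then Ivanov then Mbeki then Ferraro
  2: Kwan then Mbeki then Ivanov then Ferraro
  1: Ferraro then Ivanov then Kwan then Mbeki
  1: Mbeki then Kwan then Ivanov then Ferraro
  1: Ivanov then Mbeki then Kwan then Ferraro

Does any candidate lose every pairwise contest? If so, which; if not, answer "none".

Pairwise majorities:
Ivanov vs Mbeki: Ivanov preferred on 4+1+1 = 6 ballots; Ivanov wins 6–3.
Ivanov vs Ferraro: Ivanov, 8–1.
Ivanov vs Kwan: Kwan wins 7–2.
Mbeki vs Ferraro: Mbeki is ranked higher on 4+2+1+1 = 8 ballots, Ferraro on 1. Mbeki wins 8–1.
Mbeki vs Kwan: 1+1 = 2 for Mbeki, 7 for Kwan — Kwan by 7–2.
Ferraro–Kwan: Kwan 8–1.
Ferraro loses to every other candidate — it is the Condorcet loser.

Ferraro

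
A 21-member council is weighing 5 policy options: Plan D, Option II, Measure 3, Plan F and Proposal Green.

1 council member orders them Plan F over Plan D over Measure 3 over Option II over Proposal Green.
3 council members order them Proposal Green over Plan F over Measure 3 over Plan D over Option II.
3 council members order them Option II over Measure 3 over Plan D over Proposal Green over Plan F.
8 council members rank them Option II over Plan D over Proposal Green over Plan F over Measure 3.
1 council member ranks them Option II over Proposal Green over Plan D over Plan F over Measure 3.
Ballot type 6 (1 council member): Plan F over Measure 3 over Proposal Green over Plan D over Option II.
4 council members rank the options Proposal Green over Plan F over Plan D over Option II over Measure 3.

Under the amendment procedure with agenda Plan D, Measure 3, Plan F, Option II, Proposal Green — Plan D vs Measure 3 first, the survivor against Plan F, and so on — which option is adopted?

Round 1: Plan D vs Measure 3 — 14–7, Plan D advances.
Round 2: Plan D vs Plan F — 12–9, Plan D advances.
Round 3: Plan D vs Option II — 9–12, Option II advances.
Round 4: Option II vs Proposal Green — 13–8, Option II advances.
The agenda winner is Option II.

Option II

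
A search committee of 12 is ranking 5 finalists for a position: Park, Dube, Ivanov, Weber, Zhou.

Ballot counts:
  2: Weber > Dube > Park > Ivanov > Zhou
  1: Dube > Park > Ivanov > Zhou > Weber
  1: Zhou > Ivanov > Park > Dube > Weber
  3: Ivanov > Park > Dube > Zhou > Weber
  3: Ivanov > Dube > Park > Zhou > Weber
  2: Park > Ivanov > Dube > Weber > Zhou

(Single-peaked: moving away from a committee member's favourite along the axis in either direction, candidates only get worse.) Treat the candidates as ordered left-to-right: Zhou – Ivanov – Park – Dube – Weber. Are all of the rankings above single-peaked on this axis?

Axis positions: Zhou=1, Ivanov=2, Park=3, Dube=4, Weber=5.
Bloc 1 (peak Weber at position 5): ranking walks positions 5-4-3-2-1, expanding outward from the peak — single-peaked.
Bloc 2 (peak Dube at position 4): ranking walks positions 4-3-2-1-5, expanding outward from the peak — single-peaked.
Bloc 3 (peak Zhou at position 1): ranking walks positions 1-2-3-4-5, expanding outward from the peak — single-peaked.
Bloc 4 (peak Ivanov at position 2): ranking walks positions 2-3-4-1-5, expanding outward from the peak — single-peaked.
Bloc 5: ranking walks positions 2-4-3-1-5; Dube is ranked above Park even though Park lies between Dube and the peak Ivanov on the axis — preferences dip and rise again. Not single-peaked.
Bloc 6 (peak Park at position 3): ranking walks positions 3-2-4-5-1, expanding outward from the peak — single-peaked.
Bloc 5 violates single-peakedness, so the profile is not single-peaked on this axis.

no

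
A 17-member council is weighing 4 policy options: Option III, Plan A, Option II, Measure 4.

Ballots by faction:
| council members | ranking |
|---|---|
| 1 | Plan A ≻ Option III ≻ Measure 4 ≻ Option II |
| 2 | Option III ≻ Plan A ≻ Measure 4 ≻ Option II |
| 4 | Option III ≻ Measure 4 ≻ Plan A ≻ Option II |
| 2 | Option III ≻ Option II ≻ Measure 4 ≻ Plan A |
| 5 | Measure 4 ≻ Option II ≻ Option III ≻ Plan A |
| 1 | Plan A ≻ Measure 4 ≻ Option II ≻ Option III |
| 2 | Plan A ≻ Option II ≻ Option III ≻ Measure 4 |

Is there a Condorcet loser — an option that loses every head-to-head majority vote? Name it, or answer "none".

Pairwise majorities:
Option III vs Plan A: Option III, 13–4.
Option III–Option II: Option III 9–8.
Option III–Measure 4: Option III 11–6.
Plan A vs Option II: 1+2+4+1+2 = 10 for Plan A, 7 for Option II — Plan A by 10–7.
Plan A vs Measure 4: Plan A preferred on 1+2+1+2 = 6 ballots; Measure 4 wins 11–6.
Option II vs Measure 4: Measure 4, 13–4.
Option II loses to every other option — it is the Condorcet loser.

Option II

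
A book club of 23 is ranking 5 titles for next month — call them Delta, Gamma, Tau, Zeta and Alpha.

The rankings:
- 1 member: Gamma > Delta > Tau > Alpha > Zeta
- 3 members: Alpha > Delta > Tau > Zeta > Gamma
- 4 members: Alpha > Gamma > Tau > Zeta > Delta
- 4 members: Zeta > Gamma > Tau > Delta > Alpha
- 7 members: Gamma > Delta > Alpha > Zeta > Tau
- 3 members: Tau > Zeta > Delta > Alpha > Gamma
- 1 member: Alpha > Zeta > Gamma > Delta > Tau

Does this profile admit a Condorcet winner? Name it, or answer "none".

Gamma

Pairwise majorities:
Delta vs Gamma: Delta preferred on 3+3 = 6 ballots; Gamma wins 17–6.
Delta vs Tau: Delta, 12–11.
Delta vs Zeta: 11 to 12, Zeta.
Delta vs Alpha: Delta wins 15–8.
Gamma–Tau: Gamma 17–6.
Gamma vs Zeta: Gamma wins 12–11.
Gamma vs Alpha: Gamma is ranked higher on 1+4+7 = 12 ballots, Alpha on 11. Gamma wins 12–11.
Tau–Zeta: Zeta 12–11.
Tau vs Alpha: 1+4+3 = 8 for Tau, 15 for Alpha — Alpha by 15–8.
Zeta vs Alpha: Alpha wins 16–7.
Only Gamma has no losses; Gamma is the Condorcet winner.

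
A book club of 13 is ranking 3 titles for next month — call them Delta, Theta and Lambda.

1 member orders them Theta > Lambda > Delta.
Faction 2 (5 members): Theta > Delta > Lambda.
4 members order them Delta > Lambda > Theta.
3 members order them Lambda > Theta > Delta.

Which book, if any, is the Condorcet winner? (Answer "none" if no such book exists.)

Pairwise majorities:
Delta vs Theta: Theta wins 9–4.
Delta vs Lambda: Delta, 9–4.
Theta vs Lambda: Lambda wins 7–6.
Each book drops at least one matchup (Delta loses to Theta; Theta loses to Lambda; Lambda loses to Delta); the cycle Delta > Lambda > Theta > Delta rules out a Condorcet winner.

none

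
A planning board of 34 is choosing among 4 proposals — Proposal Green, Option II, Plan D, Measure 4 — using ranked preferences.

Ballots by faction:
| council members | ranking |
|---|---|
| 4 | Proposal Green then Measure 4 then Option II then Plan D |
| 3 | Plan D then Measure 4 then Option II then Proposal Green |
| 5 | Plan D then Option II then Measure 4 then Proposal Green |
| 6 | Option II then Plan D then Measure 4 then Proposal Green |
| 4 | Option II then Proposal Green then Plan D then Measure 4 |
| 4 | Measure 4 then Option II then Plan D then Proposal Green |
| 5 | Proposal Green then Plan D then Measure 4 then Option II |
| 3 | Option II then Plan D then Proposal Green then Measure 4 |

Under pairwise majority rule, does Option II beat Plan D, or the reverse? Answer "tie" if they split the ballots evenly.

Ballots ranking Option II above Plan D: 4 + 6 + 4 + 4 + 3 = 21.
Ballots ranking Plan D above Option II: 34 − 21 = 13.
Option II wins the head-to-head 21–13.

Option II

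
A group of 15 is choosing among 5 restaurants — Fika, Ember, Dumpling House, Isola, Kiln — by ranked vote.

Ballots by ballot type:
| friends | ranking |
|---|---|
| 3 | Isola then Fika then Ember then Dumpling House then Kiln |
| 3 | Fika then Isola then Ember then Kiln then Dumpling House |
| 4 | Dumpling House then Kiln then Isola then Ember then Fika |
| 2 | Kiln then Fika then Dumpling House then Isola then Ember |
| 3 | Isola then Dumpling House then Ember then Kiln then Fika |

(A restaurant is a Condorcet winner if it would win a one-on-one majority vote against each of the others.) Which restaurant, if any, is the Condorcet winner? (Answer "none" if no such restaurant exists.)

Check each pair by majority over 15 ballots:
Fika vs Ember: Fika preferred on 3+3+2 = 8 ballots; Fika wins 8–7.
Fika vs Dumpling House: Fika is ranked higher on 3+3+2 = 8 ballots, Dumpling House on 7. Fika wins 8–7.
Fika vs Isola: Fika preferred on 3+2 = 5 ballots; Isola wins 10–5.
Fika vs Kiln: 3+3 = 6 for Fika, 9 for Kiln — Kiln by 9–6.
Ember vs Dumpling House: Ember preferred on 3+3 = 6 ballots; Dumpling House wins 9–6.
Ember vs Isola: 0 for Ember, 15 for Isola — Isola by 15–0.
Ember vs Kiln: Ember preferred on 3+3+3 = 9 ballots; Ember wins 9–6.
Dumpling House vs Isola: Dumpling House preferred on 4+2 = 6 ballots; Isola wins 9–6.
Dumpling House vs Kiln: Dumpling House preferred on 3+4+3 = 10 ballots; Dumpling House wins 10–5.
Isola vs Kiln: 3+3+3 = 9 for Isola, 6 for Kiln — Isola by 9–6.
Only Isola has no losses; Isola is the Condorcet winner.

Isola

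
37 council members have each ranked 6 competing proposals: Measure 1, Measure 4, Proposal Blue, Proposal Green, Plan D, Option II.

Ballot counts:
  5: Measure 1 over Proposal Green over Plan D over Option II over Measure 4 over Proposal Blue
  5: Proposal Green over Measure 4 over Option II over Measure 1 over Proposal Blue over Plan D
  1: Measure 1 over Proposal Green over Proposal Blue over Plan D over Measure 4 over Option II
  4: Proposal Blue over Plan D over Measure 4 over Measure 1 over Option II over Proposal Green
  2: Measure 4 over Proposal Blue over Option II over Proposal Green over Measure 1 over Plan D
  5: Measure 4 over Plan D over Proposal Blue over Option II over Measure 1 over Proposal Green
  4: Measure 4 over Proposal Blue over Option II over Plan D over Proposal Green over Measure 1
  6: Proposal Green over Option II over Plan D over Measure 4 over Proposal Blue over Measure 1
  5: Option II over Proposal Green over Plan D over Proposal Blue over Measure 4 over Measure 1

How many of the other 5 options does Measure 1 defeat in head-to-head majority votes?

Measure 1 against each rival (37 council members):
Measure 1 vs Measure 4: 5+1 = 6 for Measure 1, 31 for Measure 4 — Measure 4 by 31–6.
Measure 1 vs Proposal Blue: 5+5+1 = 11 for Measure 1, 26 for Proposal Blue — Proposal Blue by 26–11.
Measure 1 vs Proposal Green: Proposal Green wins 22–15.
Measure 1–Plan D: Plan D 24–13.
Measure 1 vs Option II: Option II, 27–10.
Measure 1 beats no one; loses to Measure 4, Proposal Blue, Proposal Green, Plan D, Option II — 0 pairwise wins.

0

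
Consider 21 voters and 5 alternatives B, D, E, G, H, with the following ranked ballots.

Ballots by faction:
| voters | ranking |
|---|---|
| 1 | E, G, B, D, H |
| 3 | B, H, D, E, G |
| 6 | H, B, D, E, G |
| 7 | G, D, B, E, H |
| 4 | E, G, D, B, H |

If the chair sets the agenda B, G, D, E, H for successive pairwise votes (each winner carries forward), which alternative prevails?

Round 1: B vs G — 9–12, G advances.
Round 2: G vs D — 12–9, G advances.
Round 3: G vs E — 7–14, E advances.
Round 4: E vs H — 12–9, E advances.
E survives the agenda.

E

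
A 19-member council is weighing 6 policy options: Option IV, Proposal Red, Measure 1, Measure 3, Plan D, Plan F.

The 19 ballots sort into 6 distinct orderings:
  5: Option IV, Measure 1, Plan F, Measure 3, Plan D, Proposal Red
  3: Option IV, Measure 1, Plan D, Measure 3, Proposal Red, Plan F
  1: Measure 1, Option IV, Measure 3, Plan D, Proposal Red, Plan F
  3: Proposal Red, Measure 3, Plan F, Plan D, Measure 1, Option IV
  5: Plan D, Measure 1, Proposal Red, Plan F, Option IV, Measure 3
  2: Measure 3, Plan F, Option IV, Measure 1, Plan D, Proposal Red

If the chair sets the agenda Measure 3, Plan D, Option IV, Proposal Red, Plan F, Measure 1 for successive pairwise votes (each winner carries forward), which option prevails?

Round 1: Measure 3 vs Plan D — 11–8, Measure 3 advances.
Round 2: Measure 3 vs Option IV — 5–14, Option IV advances.
Round 3: Option IV vs Proposal Red — 11–8, Option IV advances.
Round 4: Option IV vs Plan F — 9–10, Plan F advances.
Round 5: Plan F vs Measure 1 — 5–14, Measure 1 advances.
The agenda winner is Measure 1.

Measure 1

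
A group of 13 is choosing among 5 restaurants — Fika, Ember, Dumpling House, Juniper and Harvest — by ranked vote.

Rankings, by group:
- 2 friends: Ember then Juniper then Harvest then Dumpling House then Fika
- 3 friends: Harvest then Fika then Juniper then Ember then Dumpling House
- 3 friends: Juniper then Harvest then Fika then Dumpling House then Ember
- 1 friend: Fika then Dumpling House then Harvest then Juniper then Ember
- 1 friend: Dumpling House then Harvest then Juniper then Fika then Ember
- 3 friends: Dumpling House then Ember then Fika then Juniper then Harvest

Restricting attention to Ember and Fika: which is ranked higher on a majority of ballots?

Fika

Ballots ranking Ember above Fika: 2 + 3 = 5.
Ballots ranking Fika above Ember: 13 − 5 = 8.
Fika wins the head-to-head 8–5.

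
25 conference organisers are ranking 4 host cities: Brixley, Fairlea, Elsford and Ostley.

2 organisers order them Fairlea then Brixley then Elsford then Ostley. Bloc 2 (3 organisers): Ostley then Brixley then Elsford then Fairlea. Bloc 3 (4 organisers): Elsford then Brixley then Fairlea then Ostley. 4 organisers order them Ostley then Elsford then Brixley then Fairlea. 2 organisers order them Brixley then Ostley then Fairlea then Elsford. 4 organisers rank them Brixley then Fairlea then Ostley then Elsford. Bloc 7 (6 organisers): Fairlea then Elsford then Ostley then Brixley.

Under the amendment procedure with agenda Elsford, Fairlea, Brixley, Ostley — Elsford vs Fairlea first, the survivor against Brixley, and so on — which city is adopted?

Round 1: Elsford vs Fairlea — 11–14, Fairlea advances.
Round 2: Fairlea vs Brixley — 8–17, Brixley advances.
Round 3: Brixley vs Ostley — 12–13, Ostley advances.
Ostley survives the agenda.

Ostley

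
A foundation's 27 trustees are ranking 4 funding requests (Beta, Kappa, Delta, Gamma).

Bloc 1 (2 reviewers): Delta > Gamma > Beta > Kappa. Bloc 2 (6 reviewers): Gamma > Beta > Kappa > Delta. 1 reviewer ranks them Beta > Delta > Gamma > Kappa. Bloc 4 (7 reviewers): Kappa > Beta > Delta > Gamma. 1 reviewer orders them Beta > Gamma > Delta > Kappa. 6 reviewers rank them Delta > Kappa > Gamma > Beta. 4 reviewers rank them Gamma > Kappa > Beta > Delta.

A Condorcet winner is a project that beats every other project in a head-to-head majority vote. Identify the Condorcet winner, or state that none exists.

Pairwise majorities:
Beta–Kappa: Kappa 17–10.
Beta vs Delta: Beta, 19–8.
Beta–Gamma: Gamma 18–9.
Kappa–Delta: Kappa 17–10.
Kappa vs Gamma: Gamma wins 14–13.
Delta vs Gamma: Delta, 16–11.
No project is unbeaten: Beta loses to Kappa; Kappa loses to Gamma; Delta loses to Beta; Gamma loses to Delta. In particular Beta beats Delta beats Gamma beats Beta is a majority cycle — no Condorcet winner exists.

none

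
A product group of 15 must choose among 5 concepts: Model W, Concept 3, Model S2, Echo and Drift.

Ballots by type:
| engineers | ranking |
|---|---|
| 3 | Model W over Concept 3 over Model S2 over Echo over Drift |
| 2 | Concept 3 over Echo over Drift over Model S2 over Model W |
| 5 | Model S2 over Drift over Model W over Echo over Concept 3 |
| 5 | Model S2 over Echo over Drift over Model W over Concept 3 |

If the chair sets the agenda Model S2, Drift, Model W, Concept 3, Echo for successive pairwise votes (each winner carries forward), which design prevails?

Round 1: Model S2 vs Drift — 13–2, Model S2 advances.
Round 2: Model S2 vs Model W — 12–3, Model S2 advances.
Round 3: Model S2 vs Concept 3 — 10–5, Model S2 advances.
Round 4: Model S2 vs Echo — 13–2, Model S2 advances.
The agenda winner is Model S2.

Model S2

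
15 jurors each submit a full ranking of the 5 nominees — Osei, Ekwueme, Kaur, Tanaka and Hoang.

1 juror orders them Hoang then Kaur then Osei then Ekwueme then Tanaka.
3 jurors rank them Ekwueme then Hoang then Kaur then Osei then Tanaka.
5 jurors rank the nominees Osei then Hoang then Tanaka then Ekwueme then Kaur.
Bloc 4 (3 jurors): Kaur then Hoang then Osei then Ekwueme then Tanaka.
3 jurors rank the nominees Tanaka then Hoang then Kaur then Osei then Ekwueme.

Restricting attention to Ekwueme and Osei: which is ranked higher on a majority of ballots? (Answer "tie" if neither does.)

Ballots ranking Ekwueme above Osei: 3.
Ballots ranking Osei above Ekwueme: 15 − 3 = 12.
Osei wins the head-to-head 12–3.

Osei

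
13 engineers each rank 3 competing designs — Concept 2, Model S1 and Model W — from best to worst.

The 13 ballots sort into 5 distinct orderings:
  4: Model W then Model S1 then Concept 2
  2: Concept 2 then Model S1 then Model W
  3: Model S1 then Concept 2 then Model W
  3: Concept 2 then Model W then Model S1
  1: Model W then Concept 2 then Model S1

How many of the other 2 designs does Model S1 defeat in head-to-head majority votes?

1

Model S1 against each rival (13 engineers):
Model S1 vs Concept 2: Model S1 is ranked higher on 4+3 = 7 ballots, Concept 2 on 6. Model S1 wins 7–6.
Model S1 vs Model W: 2+3 = 5 for Model S1, 8 for Model W — Model W by 8–5.
Model S1 beats Concept 2; loses to Model W — 1 pairwise win.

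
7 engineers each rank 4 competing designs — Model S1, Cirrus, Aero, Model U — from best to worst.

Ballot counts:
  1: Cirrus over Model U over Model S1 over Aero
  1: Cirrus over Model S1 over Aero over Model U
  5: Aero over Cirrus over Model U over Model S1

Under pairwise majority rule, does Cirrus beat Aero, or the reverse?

Aero

Ballots ranking Cirrus above Aero: 1 + 1 = 2.
Ballots ranking Aero above Cirrus: 7 − 2 = 5.
Aero wins the head-to-head 5–2.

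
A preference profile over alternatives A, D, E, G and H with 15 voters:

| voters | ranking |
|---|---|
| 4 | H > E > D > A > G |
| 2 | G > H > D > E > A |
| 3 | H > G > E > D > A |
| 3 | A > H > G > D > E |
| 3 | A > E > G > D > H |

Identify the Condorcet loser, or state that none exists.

none

Pairwise majorities:
A vs D: 6 to 9, D.
A vs E: 3+3 = 6 for A, 9 for E — E by 9–6.
A vs G: 4+3+3 = 10 for A, 5 for G — A by 10–5.
A vs H: H wins 9–6.
D–E: E 10–5.
D vs G: 4 for D, 11 for G — G by 11–4.
D vs H: 3 for D, 12 for H — H by 12–3.
E–G: G 8–7.
E vs H: H, 12–3.
G vs H: 5 to 10, H.
Every alternative wins at least one matchup (A beats G; D beats A; E beats A; G beats D; H beats A), so there is no Condorcet loser.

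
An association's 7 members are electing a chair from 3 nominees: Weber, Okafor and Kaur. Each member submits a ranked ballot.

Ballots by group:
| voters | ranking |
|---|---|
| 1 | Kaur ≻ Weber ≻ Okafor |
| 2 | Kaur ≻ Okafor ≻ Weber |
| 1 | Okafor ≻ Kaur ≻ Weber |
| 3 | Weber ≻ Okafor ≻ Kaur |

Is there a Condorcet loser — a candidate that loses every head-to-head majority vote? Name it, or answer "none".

none

Pairwise majorities:
Weber vs Okafor: Weber, 4–3.
Weber–Kaur: Kaur 4–3.
Okafor vs Kaur: Okafor preferred on 1+3 = 4 ballots; Okafor wins 4–3.
Every candidate wins at least one matchup (Weber beats Okafor; Okafor beats Kaur; Kaur beats Weber), so there is no Condorcet loser.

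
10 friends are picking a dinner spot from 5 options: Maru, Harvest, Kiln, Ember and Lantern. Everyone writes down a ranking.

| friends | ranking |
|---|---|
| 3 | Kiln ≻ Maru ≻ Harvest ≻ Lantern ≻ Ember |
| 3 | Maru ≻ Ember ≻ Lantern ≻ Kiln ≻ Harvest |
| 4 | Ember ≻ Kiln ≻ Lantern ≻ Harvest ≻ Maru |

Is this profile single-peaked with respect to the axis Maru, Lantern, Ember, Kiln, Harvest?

no

Axis positions: Maru=1, Lantern=2, Ember=3, Kiln=4, Harvest=5.
Type 1: ranking walks positions 4-1-5-2-3; Maru is ranked above Ember even though Ember lies between Maru and the peak Kiln on the axis — preferences dip and rise again. Not single-peaked.
Type 2: ranking walks positions 1-3-2-4-5; Ember is ranked above Lantern even though Lantern lies between Ember and the peak Maru on the axis — preferences dip and rise again. Not single-peaked.
Type 3 (peak Ember at position 3): ranking walks positions 3-4-2-5-1, expanding outward from the peak — single-peaked.
Type 1 violates single-peakedness, so the profile is not single-peaked on this axis.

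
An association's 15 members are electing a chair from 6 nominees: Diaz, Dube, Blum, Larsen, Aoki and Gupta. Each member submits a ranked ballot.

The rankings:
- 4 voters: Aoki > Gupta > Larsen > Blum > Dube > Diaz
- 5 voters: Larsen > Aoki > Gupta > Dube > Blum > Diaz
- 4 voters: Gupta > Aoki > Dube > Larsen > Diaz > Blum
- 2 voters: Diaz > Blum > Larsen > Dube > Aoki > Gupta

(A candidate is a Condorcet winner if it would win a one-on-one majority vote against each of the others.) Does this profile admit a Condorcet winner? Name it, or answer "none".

Aoki

Check each pair by majority over 15 ballots:
Diaz–Dube: Dube 13–2.
Diaz–Blum: Blum 9–6.
Diaz–Larsen: Larsen 13–2.
Diaz vs Aoki: Aoki wins 13–2.
Diaz vs Gupta: Diaz preferred on 2 ballots; Gupta wins 13–2.
Dube vs Blum: Dube preferred on 5+4 = 9 ballots; Dube wins 9–6.
Dube vs Larsen: Dube preferred on 4 ballots; Larsen wins 11–4.
Dube vs Aoki: 2 for Dube, 13 for Aoki — Aoki by 13–2.
Dube vs Gupta: Dube preferred on 2 ballots; Gupta wins 13–2.
Blum vs Larsen: Larsen wins 13–2.
Blum vs Aoki: Blum preferred on 2 ballots; Aoki wins 13–2.
Blum vs Gupta: Gupta wins 13–2.
Larsen vs Aoki: Larsen is ranked higher on 5+2 = 7 ballots, Aoki on 8. Aoki wins 8–7.
Larsen vs Gupta: Gupta wins 8–7.
Aoki vs Gupta: Aoki is ranked higher on 4+5+2 = 11 ballots, Gupta on 4. Aoki wins 11–4.
Aoki beats each of Diaz, Dube, Blum, Larsen, Gupta — Aoki is the Condorcet winner.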